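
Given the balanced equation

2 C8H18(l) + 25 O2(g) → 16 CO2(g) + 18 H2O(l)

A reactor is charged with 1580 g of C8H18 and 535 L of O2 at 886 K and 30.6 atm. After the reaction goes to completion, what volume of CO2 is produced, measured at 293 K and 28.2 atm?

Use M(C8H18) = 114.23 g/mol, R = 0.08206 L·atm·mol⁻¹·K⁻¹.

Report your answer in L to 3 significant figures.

94.3 L

n(C8H18) = 1580 / 114.23 = 13.83 mol
n(O2) = PV/RT = (30.6 × 535) / (0.08206 × 886) = 225.2 mol
For 13.83 mol C8H18, stoichiometry requires (25/2) × 13.83 = 172.9 mol O2; 225.2 mol is available, so C8H18 is limiting.
n(CO2) = (16/2) × 13.83 = 110.6 mol
V(CO2) = nRT/P = 110.6 × 0.08206 × 293 / 28.2 = 94.30 L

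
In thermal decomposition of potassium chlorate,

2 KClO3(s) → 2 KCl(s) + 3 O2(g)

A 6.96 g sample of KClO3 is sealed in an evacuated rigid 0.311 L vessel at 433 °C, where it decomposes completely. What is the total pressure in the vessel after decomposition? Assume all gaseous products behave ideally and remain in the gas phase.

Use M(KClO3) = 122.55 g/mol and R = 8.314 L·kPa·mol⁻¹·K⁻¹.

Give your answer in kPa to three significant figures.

1610 kPa

n(KClO3) = 6.96 / 122.55 = 0.05679 mol
n(gas produced) = (3/2) × 0.05679 = 0.08518 mol
P = nRT/V = 0.08518 × 8.314 × 706.15 / 0.311 = 1608 kPa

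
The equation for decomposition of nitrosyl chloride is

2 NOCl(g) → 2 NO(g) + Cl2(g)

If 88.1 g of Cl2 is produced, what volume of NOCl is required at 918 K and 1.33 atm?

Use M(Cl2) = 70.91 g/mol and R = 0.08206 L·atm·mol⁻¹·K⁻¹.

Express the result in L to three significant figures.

141 L

n(Cl2) = 88.10 / 70.91 = 1.242 mol
n(NOCl) = (2/1) × 1.242 = 2.484 mol
V = nRT/P = 2.484 × 0.08206 × 918 / 1.33 = 140.7 L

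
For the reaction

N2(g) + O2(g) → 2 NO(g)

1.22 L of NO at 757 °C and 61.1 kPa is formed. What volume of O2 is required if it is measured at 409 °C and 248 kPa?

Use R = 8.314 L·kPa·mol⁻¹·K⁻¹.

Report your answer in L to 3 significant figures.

n(NO) = PV/RT = (61.1 × 1.22) / (8.314 × 1030.15) = 0.008703 mol
n(O2) = (1/2) × 0.008703 = 0.004352 mol
V = nRT/P = 0.004352 × 8.314 × 682.15 / 248 = 0.09952 L

0.0995 L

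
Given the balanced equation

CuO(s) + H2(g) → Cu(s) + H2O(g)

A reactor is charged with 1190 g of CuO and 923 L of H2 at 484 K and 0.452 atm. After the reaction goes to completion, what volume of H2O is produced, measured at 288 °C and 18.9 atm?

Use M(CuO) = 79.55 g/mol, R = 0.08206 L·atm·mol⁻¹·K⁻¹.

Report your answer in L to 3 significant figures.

n(CuO) = 1190 / 79.55 = 14.96 mol
n(H2) = PV/RT = (0.452 × 923) / (0.08206 × 484) = 10.50 mol
For 14.96 mol CuO, stoichiometry requires (1/1) × 14.96 = 14.96 mol H2; 10.50 mol is available, so H2 is limiting.
n(H2O) = (1/1) × 10.50 = 10.50 mol
V(H2O) = nRT/P = 10.50 × 0.08206 × 561.15 / 18.9 = 25.58 L

25.6 L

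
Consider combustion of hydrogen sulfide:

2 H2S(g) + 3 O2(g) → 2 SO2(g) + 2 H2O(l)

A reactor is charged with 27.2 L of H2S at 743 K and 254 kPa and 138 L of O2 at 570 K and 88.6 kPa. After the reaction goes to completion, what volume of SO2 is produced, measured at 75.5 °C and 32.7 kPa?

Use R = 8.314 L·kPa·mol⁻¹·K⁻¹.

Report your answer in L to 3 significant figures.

n(H2S) = PV/RT = (254 × 27.2) / (8.314 × 743) = 1.118 mol
n(O2) = PV/RT = (88.6 × 138) / (8.314 × 570) = 2.580 mol
For 1.118 mol H2S, stoichiometry requires (3/2) × 1.118 = 1.677 mol O2; 2.580 mol is available, so H2S is limiting.
n(SO2) = (2/2) × 1.118 = 1.118 mol
V(SO2) = nRT/P = 1.118 × 8.314 × 348.65 / 32.7 = 99.10 L

99.1 L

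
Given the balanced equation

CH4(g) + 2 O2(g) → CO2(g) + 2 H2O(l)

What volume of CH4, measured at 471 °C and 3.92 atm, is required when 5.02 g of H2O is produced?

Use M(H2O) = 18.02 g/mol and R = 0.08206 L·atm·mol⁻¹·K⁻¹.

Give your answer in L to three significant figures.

n(H2O) = 5.020 / 18.02 = 0.2786 mol
n(CH4) = (1/2) × 0.2786 = 0.1393 mol
V = nRT/P = 0.1393 × 0.08206 × 744.15 / 3.92 = 2.170 L

2.17 L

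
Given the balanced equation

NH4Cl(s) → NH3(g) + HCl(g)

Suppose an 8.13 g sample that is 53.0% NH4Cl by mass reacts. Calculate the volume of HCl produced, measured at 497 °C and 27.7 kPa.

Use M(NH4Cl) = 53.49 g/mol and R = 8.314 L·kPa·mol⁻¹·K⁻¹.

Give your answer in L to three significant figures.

mass of NH4Cl = 8.13 × 53.0/100 = 4.309 g
n(NH4Cl) = 4.309 / 53.49 = 0.08056 mol
n(HCl) = (1/1) × 0.08056 = 0.08056 mol
V = nRT/P = 0.08056 × 8.314 × 770.15 / 27.7 = 18.62 L

18.6 L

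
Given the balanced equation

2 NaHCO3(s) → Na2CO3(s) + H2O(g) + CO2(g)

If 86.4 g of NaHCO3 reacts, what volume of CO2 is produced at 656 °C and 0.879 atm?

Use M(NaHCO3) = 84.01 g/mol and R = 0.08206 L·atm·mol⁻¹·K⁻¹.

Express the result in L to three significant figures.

n(NaHCO3) = 86.40 / 84.01 = 1.028 mol
n(CO2) = (1/2) × 1.028 = 0.5140 mol
V = nRT/P = 0.5140 × 0.08206 × 929.15 / 0.879 = 44.59 L

44.6 L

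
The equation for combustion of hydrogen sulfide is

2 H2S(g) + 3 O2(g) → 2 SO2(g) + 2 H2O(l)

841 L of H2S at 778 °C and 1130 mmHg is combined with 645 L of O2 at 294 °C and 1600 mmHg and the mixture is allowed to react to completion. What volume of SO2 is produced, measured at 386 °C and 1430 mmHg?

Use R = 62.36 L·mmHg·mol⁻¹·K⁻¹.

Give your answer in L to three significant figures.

417 L

n(H2S) = PV/RT = (1130 × 841) / (62.36 × 1051.15) = 14.50 mol
n(O2) = PV/RT = (1600 × 645) / (62.36 × 567.15) = 29.18 mol
For 14.50 mol H2S, stoichiometry requires (3/2) × 14.50 = 21.75 mol O2; 29.18 mol is available, so H2S is limiting.
n(SO2) = (2/2) × 14.50 = 14.50 mol
V(SO2) = nRT/P = 14.50 × 62.36 × 659.15 / 1430 = 416.8 L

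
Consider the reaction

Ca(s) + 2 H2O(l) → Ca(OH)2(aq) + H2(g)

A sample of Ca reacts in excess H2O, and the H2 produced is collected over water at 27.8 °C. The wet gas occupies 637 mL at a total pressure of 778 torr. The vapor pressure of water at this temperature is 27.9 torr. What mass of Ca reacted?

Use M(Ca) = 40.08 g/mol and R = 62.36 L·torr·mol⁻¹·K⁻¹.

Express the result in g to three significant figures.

1.02 g

P(H2) = 778 − 27.9 = 750.1 torr
n(H2) = PV/RT = (750.1 × 0.6370) / (62.36 × 300.95) = 0.02546 mol
n(Ca) = (1/1) × 0.02546 = 0.02546 mol
m(Ca) = 0.02546 × 40.08 = 1.020 g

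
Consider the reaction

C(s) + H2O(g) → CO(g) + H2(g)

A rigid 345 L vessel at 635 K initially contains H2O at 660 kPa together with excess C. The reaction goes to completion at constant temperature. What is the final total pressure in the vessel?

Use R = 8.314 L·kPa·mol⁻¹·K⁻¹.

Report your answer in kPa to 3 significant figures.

1320 kPa

Since T and V are fixed, P_final/P_initial = n_final/n_initial = 2/1.
P_final = (2/1) × 660 = 1320 kPa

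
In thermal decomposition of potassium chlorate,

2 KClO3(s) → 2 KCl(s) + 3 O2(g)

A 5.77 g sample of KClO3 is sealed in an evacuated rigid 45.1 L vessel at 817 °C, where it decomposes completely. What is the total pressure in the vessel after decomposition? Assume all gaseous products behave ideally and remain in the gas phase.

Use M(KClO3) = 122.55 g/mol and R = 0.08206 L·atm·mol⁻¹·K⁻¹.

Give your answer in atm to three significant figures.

n(KClO3) = 5.77 / 122.55 = 0.04708 mol
n(gas produced) = (3/2) × 0.04708 = 0.07062 mol
P = nRT/V = 0.07062 × 0.08206 × 1090.15 / 45.1 = 0.1401 atm

0.140 atm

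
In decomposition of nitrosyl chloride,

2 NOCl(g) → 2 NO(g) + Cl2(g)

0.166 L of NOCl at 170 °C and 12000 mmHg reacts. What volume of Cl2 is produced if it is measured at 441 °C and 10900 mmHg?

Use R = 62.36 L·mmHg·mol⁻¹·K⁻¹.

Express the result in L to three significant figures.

n(NOCl) = PV/RT = (12000 × 0.166) / (62.36 × 443.15) = 0.07208 mol
n(Cl2) = (1/2) × 0.07208 = 0.03604 mol
V = nRT/P = 0.03604 × 62.36 × 714.15 / 10900 = 0.1472 L

0.147 L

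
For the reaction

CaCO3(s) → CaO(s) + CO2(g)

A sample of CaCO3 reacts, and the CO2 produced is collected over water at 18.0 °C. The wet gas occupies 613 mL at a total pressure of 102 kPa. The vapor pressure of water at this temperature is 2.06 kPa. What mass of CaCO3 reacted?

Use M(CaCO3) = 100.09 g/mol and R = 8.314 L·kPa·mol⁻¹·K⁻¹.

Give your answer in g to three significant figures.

P(CO2) = 102 − 2.06 = 99.94 kPa
n(CO2) = PV/RT = (99.94 × 0.6130) / (8.314 × 291.15) = 0.02531 mol
n(CaCO3) = (1/1) × 0.02531 = 0.02531 mol
m(CaCO3) = 0.02531 × 100.09 = 2.533 g

2.53 g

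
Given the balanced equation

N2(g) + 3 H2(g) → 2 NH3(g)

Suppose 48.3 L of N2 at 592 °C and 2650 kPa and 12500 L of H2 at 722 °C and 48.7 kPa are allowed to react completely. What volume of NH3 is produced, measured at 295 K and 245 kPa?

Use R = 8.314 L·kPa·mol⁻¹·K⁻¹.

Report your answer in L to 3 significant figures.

356 L

n(N2) = PV/RT = (2650 × 48.3) / (8.314 × 865.15) = 17.79 mol
n(H2) = PV/RT = (48.7 × 12500) / (8.314 × 995.15) = 73.58 mol
For 17.79 mol N2, stoichiometry requires (3/1) × 17.79 = 53.37 mol H2; 73.58 mol is available, so N2 is limiting.
n(NH3) = (2/1) × 17.79 = 35.58 mol
V(NH3) = nRT/P = 35.58 × 8.314 × 295 / 245 = 356.2 L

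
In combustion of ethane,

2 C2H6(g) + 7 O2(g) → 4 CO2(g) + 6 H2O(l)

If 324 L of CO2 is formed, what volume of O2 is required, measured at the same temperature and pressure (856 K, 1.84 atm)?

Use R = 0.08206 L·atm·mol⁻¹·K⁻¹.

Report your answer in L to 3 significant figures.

567 L

At constant T and P, gas volumes are in the mole ratio: V(O2) = (7/4) × 324 = 567.0 L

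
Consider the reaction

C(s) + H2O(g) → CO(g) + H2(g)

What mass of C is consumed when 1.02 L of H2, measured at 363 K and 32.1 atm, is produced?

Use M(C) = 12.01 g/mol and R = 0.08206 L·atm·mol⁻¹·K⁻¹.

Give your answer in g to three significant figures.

n(H2) = PV/RT = (32.1 × 1.02) / (0.08206 × 363) = 1.099 mol
n(C) = (1/1) × 1.099 = 1.099 mol
m(C) = 1.099 × 12.01 = 13.20 g

13.2 g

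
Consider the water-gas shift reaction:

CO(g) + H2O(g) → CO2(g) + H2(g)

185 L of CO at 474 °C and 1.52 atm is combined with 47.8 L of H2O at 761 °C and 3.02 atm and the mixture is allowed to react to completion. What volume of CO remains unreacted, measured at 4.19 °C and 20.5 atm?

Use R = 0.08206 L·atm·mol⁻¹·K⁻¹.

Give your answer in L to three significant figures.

3.20 L

n(CO) = PV/RT = (1.52 × 185) / (0.08206 × 747.15) = 4.586 mol
n(H2O) = PV/RT = (3.02 × 47.8) / (0.08206 × 1034.15) = 1.701 mol
For 4.586 mol CO, stoichiometry requires (1/1) × 4.586 = 4.586 mol H2O; 1.701 mol is available, so H2O is limiting.
n(CO) consumed = (1/1) × 1.701 = 1.701 mol; remaining = 4.586 − 1.701 = 2.885 mol
V(CO) = nRT/P = 2.885 × 0.08206 × 277.34 / 20.5 = 3.203 L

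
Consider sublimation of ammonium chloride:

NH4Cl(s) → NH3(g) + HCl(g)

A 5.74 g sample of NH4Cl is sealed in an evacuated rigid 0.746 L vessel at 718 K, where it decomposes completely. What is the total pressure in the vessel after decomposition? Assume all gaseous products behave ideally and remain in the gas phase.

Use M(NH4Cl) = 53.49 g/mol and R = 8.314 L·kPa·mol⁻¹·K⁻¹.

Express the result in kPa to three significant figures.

1720 kPa

n(NH4Cl) = 5.74 / 53.49 = 0.1073 mol
n(gas produced) = (2/1) × 0.1073 = 0.2146 mol
P = nRT/V = 0.2146 × 8.314 × 718 / 0.746 = 1717 kPa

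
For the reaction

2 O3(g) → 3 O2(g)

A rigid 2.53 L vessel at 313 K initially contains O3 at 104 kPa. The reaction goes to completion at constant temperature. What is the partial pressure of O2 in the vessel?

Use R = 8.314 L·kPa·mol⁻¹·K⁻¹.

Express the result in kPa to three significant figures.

n(O3)₀ = PV/RT = (104 × 2.53) / (8.314 × 313) = 0.1011 mol
n(O2) = (3/2) × 0.1011 = 0.1517 mol
P(O2) = nRT/V = 0.1517 × 8.314 × 313 / 2.53 = 156.0 kPa

156 kPa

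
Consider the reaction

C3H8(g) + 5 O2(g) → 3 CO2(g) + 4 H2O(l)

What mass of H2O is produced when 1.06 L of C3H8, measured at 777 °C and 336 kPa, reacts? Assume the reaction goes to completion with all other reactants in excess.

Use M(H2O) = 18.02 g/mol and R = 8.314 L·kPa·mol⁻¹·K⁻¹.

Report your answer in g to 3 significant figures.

n(C3H8) = PV/RT = (336 × 1.06) / (8.314 × 1050.15) = 0.04079 mol
n(H2O) = (4/1) × 0.04079 = 0.1632 mol
m(H2O) = 0.1632 × 18.02 = 2.941 g

2.94 g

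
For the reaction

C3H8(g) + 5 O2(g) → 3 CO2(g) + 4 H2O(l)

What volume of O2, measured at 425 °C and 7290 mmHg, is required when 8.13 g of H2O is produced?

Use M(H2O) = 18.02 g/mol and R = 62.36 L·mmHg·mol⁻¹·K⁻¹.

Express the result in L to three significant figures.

n(H2O) = 8.130 / 18.02 = 0.4512 mol
n(O2) = (5/4) × 0.4512 = 0.5640 mol
V = nRT/P = 0.5640 × 62.36 × 698.15 / 7290 = 3.368 L

3.37 L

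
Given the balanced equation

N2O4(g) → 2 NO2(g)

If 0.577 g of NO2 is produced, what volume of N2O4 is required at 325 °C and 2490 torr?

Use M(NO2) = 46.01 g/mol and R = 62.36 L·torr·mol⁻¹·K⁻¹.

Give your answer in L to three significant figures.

0.0939 L

n(NO2) = 0.5770 / 46.01 = 0.01254 mol
n(N2O4) = (1/2) × 0.01254 = 0.006270 mol
V = nRT/P = 0.006270 × 62.36 × 598.15 / 2490 = 0.09393 L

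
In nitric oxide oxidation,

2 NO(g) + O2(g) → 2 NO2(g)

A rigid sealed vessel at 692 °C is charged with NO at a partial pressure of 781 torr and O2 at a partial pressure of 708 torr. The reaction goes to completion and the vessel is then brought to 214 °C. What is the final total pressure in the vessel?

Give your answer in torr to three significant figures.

554 torr

At constant V, partial pressures at 692 °C are proportional to moles, so apply stoichiometry directly to pressures.
P(O2) required for 781 torr of NO = (1/2) × 781 = 390.5 torr; available 708 torr, so NO is limiting.
P(O2) remaining = 708 − (1/2) × 781 = 317.5 torr
P(gaseous products) = (2)/2 × 781 = 781.0 torr
P_total at 692 °C = 317.5 + 781.0 = 1098 torr
Scaling to 214 °C: P = 1098 × 487.15/965.15 = 554.2 torr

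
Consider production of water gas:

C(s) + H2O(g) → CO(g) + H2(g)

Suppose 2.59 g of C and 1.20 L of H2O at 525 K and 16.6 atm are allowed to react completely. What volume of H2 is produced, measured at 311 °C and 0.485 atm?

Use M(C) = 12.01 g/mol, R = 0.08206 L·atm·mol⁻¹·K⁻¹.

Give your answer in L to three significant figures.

21.3 L

n(C) = 2.59 / 12.01 = 0.2157 mol
n(H2O) = PV/RT = (16.6 × 1.20) / (0.08206 × 525) = 0.4624 mol
For 0.2157 mol C, stoichiometry requires (1/1) × 0.2157 = 0.2157 mol H2O; 0.4624 mol is available, so C is limiting.
n(H2) = (1/1) × 0.2157 = 0.2157 mol
V(H2) = nRT/P = 0.2157 × 0.08206 × 584.15 / 0.485 = 21.32 L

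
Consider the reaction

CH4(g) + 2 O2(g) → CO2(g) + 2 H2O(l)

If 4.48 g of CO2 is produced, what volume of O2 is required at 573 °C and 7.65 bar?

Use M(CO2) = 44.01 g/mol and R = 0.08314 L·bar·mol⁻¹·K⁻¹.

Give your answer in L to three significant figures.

1.87 L

n(CO2) = 4.480 / 44.01 = 0.1018 mol
n(O2) = (2/1) × 0.1018 = 0.2036 mol
V = nRT/P = 0.2036 × 0.08314 × 846.15 / 7.65 = 1.872 L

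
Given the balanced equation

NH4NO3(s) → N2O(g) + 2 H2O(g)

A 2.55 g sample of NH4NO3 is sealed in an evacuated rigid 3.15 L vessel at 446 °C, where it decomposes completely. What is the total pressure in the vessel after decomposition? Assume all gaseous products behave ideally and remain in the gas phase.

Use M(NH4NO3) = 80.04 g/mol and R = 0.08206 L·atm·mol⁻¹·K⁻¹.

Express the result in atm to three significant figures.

1.79 atm

n(NH4NO3) = 2.55 / 80.04 = 0.03186 mol
n(gas produced) = (3/1) × 0.03186 = 0.09558 mol
P = nRT/V = 0.09558 × 0.08206 × 719.15 / 3.15 = 1.791 atm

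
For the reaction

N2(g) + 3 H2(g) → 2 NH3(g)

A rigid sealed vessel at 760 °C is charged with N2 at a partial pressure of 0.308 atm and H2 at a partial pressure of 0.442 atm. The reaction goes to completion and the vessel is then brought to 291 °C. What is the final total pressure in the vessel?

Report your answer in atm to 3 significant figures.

With V and T fixed, P_i ∝ n_i, so the mole ratios apply directly to partial pressures at 760 °C.
P(H2) required for 0.308 atm of N2 = (3/1) × 0.308 = 0.9240 atm; available 0.442 atm, so H2 is limiting.
P(N2) remaining = 0.308 − (1/3) × 0.442 = 0.1607 atm
P(gaseous products) = (2)/3 × 0.442 = 0.2947 atm
P_total at 760 °C = 0.1607 + 0.2947 = 0.4554 atm
Scaling to 291 °C: P = 0.4554 × 564.15/1033.15 = 0.2487 atm

0.249 atm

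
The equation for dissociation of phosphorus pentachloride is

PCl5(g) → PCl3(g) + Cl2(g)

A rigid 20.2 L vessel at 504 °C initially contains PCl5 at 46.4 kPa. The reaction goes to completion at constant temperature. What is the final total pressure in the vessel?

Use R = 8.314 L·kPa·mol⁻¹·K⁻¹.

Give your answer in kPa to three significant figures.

At constant T and V, P ∝ n(gas): 1 mol gas → 2 mol gas.
P_final = (2/1) × 46.4 = 92.80 kPa

92.8 kPa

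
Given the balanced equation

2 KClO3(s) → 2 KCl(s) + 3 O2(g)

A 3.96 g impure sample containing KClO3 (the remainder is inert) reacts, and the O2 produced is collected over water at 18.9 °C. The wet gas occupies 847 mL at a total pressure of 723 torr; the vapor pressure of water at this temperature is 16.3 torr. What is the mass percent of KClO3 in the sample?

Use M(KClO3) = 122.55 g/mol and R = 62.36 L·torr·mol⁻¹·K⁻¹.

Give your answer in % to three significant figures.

P(O2) = 723 − 16.3 = 706.7 torr
n(O2) = PV/RT = (706.7 × 0.8470) / (62.36 × 292.05) = 0.03287 mol
n(KClO3) = (2/3) × 0.03287 = 0.02191 mol
m(KClO3) = 0.02191 × 122.55 = 2.685 g
%KClO3 = 2.685 / 3.96 × 100 = 67.80%

67.8 %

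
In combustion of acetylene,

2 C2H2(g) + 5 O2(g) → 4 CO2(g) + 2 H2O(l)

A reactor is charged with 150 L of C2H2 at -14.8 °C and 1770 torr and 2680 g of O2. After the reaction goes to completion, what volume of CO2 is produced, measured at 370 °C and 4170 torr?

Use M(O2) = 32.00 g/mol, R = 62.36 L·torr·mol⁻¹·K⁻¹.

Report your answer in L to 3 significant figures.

317 L

n(C2H2) = PV/RT = (1770 × 150) / (62.36 × 258.35) = 16.48 mol
n(O2) = 2680 / 32.00 = 83.75 mol
For 16.48 mol C2H2, stoichiometry requires (5/2) × 16.48 = 41.20 mol O2; 83.75 mol is available, so C2H2 is limiting.
n(CO2) = (4/2) × 16.48 = 32.96 mol
V(CO2) = nRT/P = 32.96 × 62.36 × 643.15 / 4170 = 317.0 L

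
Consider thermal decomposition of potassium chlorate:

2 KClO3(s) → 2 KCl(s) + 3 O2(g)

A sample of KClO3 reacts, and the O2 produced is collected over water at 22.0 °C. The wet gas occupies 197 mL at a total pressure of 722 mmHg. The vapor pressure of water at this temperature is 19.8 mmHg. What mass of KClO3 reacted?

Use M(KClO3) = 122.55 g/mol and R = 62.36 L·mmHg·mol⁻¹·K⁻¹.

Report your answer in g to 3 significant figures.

P(O2) = 722 − 19.8 = 702.2 mmHg
n(O2) = PV/RT = (702.2 × 0.1970) / (62.36 × 295.15) = 0.007516 mol
n(KClO3) = (2/3) × 0.007516 = 0.005011 mol
m(KClO3) = 0.005011 × 122.55 = 0.6141 g

0.614 g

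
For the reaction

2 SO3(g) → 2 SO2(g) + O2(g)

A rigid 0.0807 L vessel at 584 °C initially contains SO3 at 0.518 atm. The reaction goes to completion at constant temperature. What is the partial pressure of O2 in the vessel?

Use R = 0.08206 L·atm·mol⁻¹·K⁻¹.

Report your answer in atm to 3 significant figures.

n(SO3)₀ = PV/RT = (0.518 × 0.0807) / (0.08206 × 857.15) = 0.0005943 mol
n(O2) = (1/2) × 0.0005943 = 0.0002971 mol
P(O2) = nRT/V = 0.0002971 × 0.08206 × 857.15 / 0.0807 = 0.2590 atm

0.259 atm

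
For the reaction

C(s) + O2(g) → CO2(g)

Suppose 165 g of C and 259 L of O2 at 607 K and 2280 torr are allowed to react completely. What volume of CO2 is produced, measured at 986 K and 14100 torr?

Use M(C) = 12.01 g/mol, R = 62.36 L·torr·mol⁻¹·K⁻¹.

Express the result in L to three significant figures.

n(C) = 165 / 12.01 = 13.74 mol
n(O2) = PV/RT = (2280 × 259) / (62.36 × 607) = 15.60 mol
For 13.74 mol C, stoichiometry requires (1/1) × 13.74 = 13.74 mol O2; 15.60 mol is available, so C is limiting.
n(CO2) = (1/1) × 13.74 = 13.74 mol
V(CO2) = nRT/P = 13.74 × 62.36 × 986 / 14100 = 59.92 L

59.9 L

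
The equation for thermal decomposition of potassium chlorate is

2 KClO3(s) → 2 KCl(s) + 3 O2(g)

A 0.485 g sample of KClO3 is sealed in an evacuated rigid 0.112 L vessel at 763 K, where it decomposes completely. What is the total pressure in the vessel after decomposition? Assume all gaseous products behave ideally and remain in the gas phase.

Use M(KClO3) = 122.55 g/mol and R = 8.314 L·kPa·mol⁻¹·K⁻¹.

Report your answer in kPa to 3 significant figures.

336 kPa

n(KClO3) = 0.485 / 122.55 = 0.003958 mol
n(gas produced) = (3/2) × 0.003958 = 0.005937 mol
P = nRT/V = 0.005937 × 8.314 × 763 / 0.112 = 336.3 kPa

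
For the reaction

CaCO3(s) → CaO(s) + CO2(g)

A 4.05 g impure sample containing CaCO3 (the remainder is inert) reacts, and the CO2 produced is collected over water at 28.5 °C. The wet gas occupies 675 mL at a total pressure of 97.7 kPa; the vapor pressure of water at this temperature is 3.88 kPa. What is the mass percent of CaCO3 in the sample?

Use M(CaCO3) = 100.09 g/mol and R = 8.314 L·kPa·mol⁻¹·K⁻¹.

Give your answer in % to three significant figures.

P(CO2) = 97.7 − 3.88 = 93.82 kPa
n(CO2) = PV/RT = (93.82 × 0.6750) / (8.314 × 301.65) = 0.02525 mol
n(CaCO3) = (1/1) × 0.02525 = 0.02525 mol
m(CaCO3) = 0.02525 × 100.09 = 2.527 g
%CaCO3 = 2.527 / 4.05 × 100 = 62.40%

62.4 %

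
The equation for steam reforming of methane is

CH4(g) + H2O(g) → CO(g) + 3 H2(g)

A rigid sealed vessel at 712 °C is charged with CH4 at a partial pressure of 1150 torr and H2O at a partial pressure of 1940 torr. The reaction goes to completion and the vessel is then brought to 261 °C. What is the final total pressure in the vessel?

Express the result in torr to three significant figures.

2920 torr

At constant V, partial pressures at 712 °C are proportional to moles, so apply stoichiometry directly to pressures.
P(H2O) required for 1150 torr of CH4 = (1/1) × 1150 = 1150 torr; available 1940 torr, so CH4 is limiting.
P(H2O) remaining = 1940 − (1/1) × 1150 = 790.0 torr
P(gaseous products) = (1+3)/1 × 1150 = 4600 torr
P_total at 712 °C = 790.0 + 4600 = 5390 torr
Scaling to 261 °C: P = 5390 × 534.15/985.15 = 2922 torr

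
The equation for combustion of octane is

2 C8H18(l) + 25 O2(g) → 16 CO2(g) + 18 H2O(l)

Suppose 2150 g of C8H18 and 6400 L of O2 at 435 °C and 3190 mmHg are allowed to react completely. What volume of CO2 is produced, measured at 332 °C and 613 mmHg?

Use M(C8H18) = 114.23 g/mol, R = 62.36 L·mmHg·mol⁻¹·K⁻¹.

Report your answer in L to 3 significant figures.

9270 L

n(C8H18) = 2150 / 114.23 = 18.82 mol
n(O2) = PV/RT = (3190 × 6400) / (62.36 × 708.15) = 462.3 mol
For 18.82 mol C8H18, stoichiometry requires (25/2) × 18.82 = 235.2 mol O2; 462.3 mol is available, so C8H18 is limiting.
n(CO2) = (16/2) × 18.82 = 150.6 mol
V(CO2) = nRT/P = 150.6 × 62.36 × 605.15 / 613 = 9271 L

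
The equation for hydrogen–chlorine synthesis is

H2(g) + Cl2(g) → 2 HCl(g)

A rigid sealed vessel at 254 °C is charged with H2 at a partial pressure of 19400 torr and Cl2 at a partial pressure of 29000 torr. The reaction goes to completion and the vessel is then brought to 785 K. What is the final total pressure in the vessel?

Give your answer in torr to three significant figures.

72100 torr

At constant V, partial pressures at 254 °C are proportional to moles, so apply stoichiometry directly to pressures.
P(Cl2) required for 19400 torr of H2 = (1/1) × 19400 = 19400 torr; available 29000 torr, so H2 is limiting.
P(Cl2) remaining = 29000 − (1/1) × 19400 = 9600 torr
P(gaseous products) = (2)/1 × 19400 = 38800 torr
P_total at 254 °C = 9600 + 38800 = 48400 torr
Scaling to 785 K: P = 48400 × 785/527.15 = 72070 torr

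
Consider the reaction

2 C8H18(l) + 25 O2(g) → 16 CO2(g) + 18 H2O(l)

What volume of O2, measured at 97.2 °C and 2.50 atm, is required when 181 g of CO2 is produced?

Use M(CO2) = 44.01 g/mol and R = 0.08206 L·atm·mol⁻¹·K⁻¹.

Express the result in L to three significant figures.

n(CO2) = 181.0 / 44.01 = 4.113 mol
n(O2) = (25/16) × 4.113 = 6.427 mol
V = nRT/P = 6.427 × 0.08206 × 370.35 / 2.50 = 78.13 L

78.1 L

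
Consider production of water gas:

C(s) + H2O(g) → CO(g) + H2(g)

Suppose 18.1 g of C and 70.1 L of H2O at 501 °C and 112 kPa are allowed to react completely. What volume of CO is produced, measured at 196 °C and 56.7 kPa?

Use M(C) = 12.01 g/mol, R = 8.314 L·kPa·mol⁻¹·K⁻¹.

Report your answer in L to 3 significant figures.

83.9 L

n(C) = 18.1 / 12.01 = 1.507 mol
n(H2O) = PV/RT = (112 × 70.1) / (8.314 × 774.15) = 1.220 mol
For 1.507 mol C, stoichiometry requires (1/1) × 1.507 = 1.507 mol H2O; 1.220 mol is available, so H2O is limiting.
n(CO) = (1/1) × 1.220 = 1.220 mol
V(CO) = nRT/P = 1.220 × 8.314 × 469.15 / 56.7 = 83.93 L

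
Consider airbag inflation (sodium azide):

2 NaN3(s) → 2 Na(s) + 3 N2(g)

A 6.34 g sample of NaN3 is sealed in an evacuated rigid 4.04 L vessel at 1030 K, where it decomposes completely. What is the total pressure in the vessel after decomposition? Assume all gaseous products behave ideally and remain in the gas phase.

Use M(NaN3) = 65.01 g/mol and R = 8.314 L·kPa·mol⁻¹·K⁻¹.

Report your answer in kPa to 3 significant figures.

n(NaN3) = 6.34 / 65.01 = 0.09752 mol
n(gas produced) = (3/2) × 0.09752 = 0.1463 mol
P = nRT/V = 0.1463 × 8.314 × 1030 / 4.04 = 310.1 kPa

310 kPa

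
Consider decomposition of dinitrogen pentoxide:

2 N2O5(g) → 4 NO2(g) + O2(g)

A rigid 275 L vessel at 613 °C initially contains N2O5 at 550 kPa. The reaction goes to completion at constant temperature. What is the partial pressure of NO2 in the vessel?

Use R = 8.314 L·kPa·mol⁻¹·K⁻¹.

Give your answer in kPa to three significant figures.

n(N2O5)₀ = PV/RT = (550 × 275) / (8.314 × 886.15) = 20.53 mol
n(NO2) = (4/2) × 20.53 = 41.06 mol
P(NO2) = nRT/V = 41.06 × 8.314 × 886.15 / 275 = 1100 kPa

1100 kPa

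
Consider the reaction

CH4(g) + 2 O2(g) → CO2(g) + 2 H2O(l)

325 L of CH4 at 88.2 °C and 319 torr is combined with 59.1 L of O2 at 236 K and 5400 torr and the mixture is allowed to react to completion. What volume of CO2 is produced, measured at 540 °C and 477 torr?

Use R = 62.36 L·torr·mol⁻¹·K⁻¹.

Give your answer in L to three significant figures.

n(CH4) = PV/RT = (319 × 325) / (62.36 × 361.35) = 4.601 mol
n(O2) = PV/RT = (5400 × 59.1) / (62.36 × 236) = 21.69 mol
For 4.601 mol CH4, stoichiometry requires (2/1) × 4.601 = 9.202 mol O2; 21.69 mol is available, so CH4 is limiting.
n(CO2) = (1/1) × 4.601 = 4.601 mol
V(CO2) = nRT/P = 4.601 × 62.36 × 813.15 / 477 = 489.1 L

489 L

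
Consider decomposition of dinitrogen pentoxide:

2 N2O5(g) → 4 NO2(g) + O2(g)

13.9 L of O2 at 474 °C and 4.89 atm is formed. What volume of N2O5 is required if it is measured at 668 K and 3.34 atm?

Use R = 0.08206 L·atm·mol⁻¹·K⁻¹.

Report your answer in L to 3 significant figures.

36.4 L

n(O2) = PV/RT = (4.89 × 13.9) / (0.08206 × 747.15) = 1.109 mol
n(N2O5) = (2/1) × 1.109 = 2.218 mol
V = nRT/P = 2.218 × 0.08206 × 668 / 3.34 = 36.40 L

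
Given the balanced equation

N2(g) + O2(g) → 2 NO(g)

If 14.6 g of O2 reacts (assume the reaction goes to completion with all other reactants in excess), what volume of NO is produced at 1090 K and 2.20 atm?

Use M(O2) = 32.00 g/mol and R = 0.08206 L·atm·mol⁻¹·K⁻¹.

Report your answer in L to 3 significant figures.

37.1 L

n(O2) = 14.60 / 32.00 = 0.4562 mol
n(NO) = (2/1) × 0.4562 = 0.9124 mol
V = nRT/P = 0.9124 × 0.08206 × 1090 / 2.20 = 37.10 L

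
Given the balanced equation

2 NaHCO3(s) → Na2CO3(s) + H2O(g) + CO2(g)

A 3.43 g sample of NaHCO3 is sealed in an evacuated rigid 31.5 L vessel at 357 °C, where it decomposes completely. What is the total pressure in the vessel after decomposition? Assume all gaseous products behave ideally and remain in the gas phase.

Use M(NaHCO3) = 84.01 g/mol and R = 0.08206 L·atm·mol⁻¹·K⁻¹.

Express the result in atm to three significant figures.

0.0670 atm

n(NaHCO3) = 3.43 / 84.01 = 0.04083 mol
n(gas produced) = (2/2) × 0.04083 = 0.04083 mol
P = nRT/V = 0.04083 × 0.08206 × 630.15 / 31.5 = 0.06703 atm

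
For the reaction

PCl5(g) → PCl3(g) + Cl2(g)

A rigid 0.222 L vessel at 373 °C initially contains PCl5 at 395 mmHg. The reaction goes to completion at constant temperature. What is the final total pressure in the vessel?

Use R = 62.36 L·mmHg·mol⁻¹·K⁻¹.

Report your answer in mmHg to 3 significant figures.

790 mmHg

Since T and V are fixed, P_final/P_initial = n_final/n_initial = 2/1.
P_final = (2/1) × 395 = 790.0 mmHg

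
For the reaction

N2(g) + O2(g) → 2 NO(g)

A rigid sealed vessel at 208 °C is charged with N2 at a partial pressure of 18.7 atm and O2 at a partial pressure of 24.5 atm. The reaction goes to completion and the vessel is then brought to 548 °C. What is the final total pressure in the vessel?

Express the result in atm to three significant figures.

At constant V, partial pressures at 208 °C are proportional to moles, so apply stoichiometry directly to pressures.
P(O2) required for 18.7 atm of N2 = (1/1) × 18.7 = 18.70 atm; available 24.5 atm, so N2 is limiting.
P(O2) remaining = 24.5 − (1/1) × 18.7 = 5.800 atm
P(gaseous products) = (2)/1 × 18.7 = 37.40 atm
P_total at 208 °C = 5.800 + 37.40 = 43.20 atm
Scaling to 548 °C: P = 43.20 × 821.15/481.15 = 73.73 atm

73.7 atm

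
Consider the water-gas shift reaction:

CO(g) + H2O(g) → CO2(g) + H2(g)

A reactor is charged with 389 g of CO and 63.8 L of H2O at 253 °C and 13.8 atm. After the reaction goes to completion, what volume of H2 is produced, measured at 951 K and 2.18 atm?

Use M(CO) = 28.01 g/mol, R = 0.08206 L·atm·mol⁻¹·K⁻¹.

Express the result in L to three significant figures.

497 L

n(CO) = 389 / 28.01 = 13.89 mol
n(H2O) = PV/RT = (13.8 × 63.8) / (0.08206 × 526.15) = 20.39 mol
For 13.89 mol CO, stoichiometry requires (1/1) × 13.89 = 13.89 mol H2O; 20.39 mol is available, so CO is limiting.
n(H2) = (1/1) × 13.89 = 13.89 mol
V(H2) = nRT/P = 13.89 × 0.08206 × 951 / 2.18 = 497.2 L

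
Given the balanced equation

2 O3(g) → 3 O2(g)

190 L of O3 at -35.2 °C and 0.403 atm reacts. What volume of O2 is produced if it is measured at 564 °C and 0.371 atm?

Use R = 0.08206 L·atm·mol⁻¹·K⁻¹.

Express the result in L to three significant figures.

n(O3) = PV/RT = (0.403 × 190) / (0.08206 × 237.95) = 3.921 mol
n(O2) = (3/2) × 3.921 = 5.881 mol
V = nRT/P = 5.881 × 0.08206 × 837.15 / 0.371 = 1089 L

1090 L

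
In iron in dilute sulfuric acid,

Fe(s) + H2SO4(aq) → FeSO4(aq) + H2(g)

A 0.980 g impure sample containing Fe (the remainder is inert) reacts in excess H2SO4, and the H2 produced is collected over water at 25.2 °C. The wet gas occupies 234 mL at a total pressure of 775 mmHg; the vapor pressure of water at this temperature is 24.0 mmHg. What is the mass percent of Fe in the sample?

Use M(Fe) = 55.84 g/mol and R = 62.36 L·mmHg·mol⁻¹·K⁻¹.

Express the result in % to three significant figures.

P(H2) = 775 − 24.0 = 751.0 mmHg
n(H2) = PV/RT = (751.0 × 0.2340) / (62.36 × 298.35) = 0.009445 mol
n(Fe) = (1/1) × 0.009445 = 0.009445 mol
m(Fe) = 0.009445 × 55.84 = 0.5274 g
%Fe = 0.5274 / 0.980 × 100 = 53.82%

53.8 %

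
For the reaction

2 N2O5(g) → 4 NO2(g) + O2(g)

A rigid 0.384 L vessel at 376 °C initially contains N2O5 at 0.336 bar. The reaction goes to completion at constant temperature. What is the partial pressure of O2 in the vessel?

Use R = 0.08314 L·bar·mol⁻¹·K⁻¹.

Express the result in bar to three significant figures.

0.168 bar

n(N2O5)₀ = PV/RT = (0.336 × 0.384) / (0.08314 × 649.15) = 0.002391 mol
n(O2) = (1/2) × 0.002391 = 0.001195 mol
P(O2) = nRT/V = 0.001195 × 0.08314 × 649.15 / 0.384 = 0.1680 bar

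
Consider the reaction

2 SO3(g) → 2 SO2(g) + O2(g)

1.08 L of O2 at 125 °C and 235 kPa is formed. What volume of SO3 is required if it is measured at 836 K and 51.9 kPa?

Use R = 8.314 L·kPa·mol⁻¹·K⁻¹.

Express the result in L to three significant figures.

n(O2) = PV/RT = (235 × 1.08) / (8.314 × 398.15) = 0.07667 mol
n(SO3) = (2/1) × 0.07667 = 0.1533 mol
V = nRT/P = 0.1533 × 8.314 × 836 / 51.9 = 20.53 L

20.5 L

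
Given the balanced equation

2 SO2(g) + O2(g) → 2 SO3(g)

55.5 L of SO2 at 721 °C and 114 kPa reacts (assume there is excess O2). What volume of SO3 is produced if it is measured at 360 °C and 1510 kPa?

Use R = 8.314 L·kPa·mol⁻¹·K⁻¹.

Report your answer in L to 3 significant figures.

n(SO2) = PV/RT = (114 × 55.5) / (8.314 × 994.15) = 0.7655 mol
n(SO3) = (2/2) × 0.7655 = 0.7655 mol
V = nRT/P = 0.7655 × 8.314 × 633.15 / 1510 = 2.669 L

2.67 L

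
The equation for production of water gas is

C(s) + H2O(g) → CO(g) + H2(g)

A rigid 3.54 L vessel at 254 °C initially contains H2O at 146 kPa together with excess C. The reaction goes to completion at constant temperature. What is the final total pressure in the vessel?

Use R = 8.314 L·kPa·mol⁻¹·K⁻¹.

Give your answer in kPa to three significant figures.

Since T and V are fixed, P_final/P_initial = n_final/n_initial = 2/1.
P_final = (2/1) × 146 = 292.0 kPa

292 kPa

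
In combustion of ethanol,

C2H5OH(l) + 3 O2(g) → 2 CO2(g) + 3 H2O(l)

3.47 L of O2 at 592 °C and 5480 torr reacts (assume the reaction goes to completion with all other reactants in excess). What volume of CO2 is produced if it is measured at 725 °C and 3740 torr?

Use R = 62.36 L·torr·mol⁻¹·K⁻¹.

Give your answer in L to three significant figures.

3.91 L

n(O2) = PV/RT = (5480 × 3.47) / (62.36 × 865.15) = 0.3525 mol
n(CO2) = (2/3) × 0.3525 = 0.2350 mol
V = nRT/P = 0.2350 × 62.36 × 998.15 / 3740 = 3.911 L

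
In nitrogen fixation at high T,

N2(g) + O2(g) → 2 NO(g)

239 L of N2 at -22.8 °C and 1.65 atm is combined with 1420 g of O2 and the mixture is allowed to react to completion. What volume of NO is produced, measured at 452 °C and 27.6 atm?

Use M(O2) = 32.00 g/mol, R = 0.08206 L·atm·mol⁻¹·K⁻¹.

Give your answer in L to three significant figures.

82.8 L

n(N2) = PV/RT = (1.65 × 239) / (0.08206 × 250.35) = 19.20 mol
n(O2) = 1420 / 32.00 = 44.38 mol
For 19.20 mol N2, stoichiometry requires (1/1) × 19.20 = 19.20 mol O2; 44.38 mol is available, so N2 is limiting.
n(NO) = (2/1) × 19.20 = 38.40 mol
V(NO) = nRT/P = 38.40 × 0.08206 × 725.15 / 27.6 = 82.79 L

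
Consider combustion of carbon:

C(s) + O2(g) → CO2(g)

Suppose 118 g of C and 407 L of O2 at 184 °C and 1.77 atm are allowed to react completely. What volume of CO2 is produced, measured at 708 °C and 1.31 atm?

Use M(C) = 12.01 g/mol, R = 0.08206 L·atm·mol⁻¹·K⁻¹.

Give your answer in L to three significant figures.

604 L

n(C) = 118 / 12.01 = 9.825 mol
n(O2) = PV/RT = (1.77 × 407) / (0.08206 × 457.15) = 19.20 mol
For 9.825 mol C, stoichiometry requires (1/1) × 9.825 = 9.825 mol O2; 19.20 mol is available, so C is limiting.
n(CO2) = (1/1) × 9.825 = 9.825 mol
V(CO2) = nRT/P = 9.825 × 0.08206 × 981.15 / 1.31 = 603.8 L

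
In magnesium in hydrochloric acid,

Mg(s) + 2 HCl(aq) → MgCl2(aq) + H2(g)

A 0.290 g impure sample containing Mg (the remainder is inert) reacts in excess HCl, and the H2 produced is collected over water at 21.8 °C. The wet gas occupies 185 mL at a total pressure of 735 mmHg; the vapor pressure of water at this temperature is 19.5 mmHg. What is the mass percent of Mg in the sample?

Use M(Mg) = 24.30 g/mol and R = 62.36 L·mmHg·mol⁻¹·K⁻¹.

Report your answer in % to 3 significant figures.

60.3 %

P(H2) = 735 − 19.5 = 715.5 mmHg
n(H2) = PV/RT = (715.5 × 0.1850) / (62.36 × 294.95) = 0.007197 mol
n(Mg) = (1/1) × 0.007197 = 0.007197 mol
m(Mg) = 0.007197 × 24.30 = 0.1749 g
%Mg = 0.1749 / 0.290 × 100 = 60.31%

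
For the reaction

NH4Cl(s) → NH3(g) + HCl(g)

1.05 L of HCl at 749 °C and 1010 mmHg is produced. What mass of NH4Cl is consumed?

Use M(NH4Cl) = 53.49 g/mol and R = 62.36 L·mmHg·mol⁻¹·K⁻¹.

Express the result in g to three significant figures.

0.890 g

n(HCl) = PV/RT = (1010 × 1.05) / (62.36 × 1022.15) = 0.01664 mol
n(NH4Cl) = (1/1) × 0.01664 = 0.01664 mol
m(NH4Cl) = 0.01664 × 53.49 = 0.8901 g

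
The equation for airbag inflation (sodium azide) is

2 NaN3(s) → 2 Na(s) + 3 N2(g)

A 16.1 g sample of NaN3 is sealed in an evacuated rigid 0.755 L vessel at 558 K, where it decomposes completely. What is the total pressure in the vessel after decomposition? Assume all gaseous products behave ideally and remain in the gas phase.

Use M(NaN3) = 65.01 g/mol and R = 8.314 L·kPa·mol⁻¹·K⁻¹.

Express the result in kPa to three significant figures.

n(NaN3) = 16.1 / 65.01 = 0.2477 mol
n(gas produced) = (3/2) × 0.2477 = 0.3715 mol
P = nRT/V = 0.3715 × 8.314 × 558 / 0.755 = 2283 kPa

2280 kPa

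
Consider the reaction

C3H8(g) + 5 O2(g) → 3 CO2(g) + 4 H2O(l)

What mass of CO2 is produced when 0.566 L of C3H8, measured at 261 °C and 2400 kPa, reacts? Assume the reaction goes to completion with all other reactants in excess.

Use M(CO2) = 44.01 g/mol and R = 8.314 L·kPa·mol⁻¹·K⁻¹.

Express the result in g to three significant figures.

n(C3H8) = PV/RT = (2400 × 0.566) / (8.314 × 534.15) = 0.3059 mol
n(CO2) = (3/1) × 0.3059 = 0.9177 mol
m(CO2) = 0.9177 × 44.01 = 40.39 g

40.4 g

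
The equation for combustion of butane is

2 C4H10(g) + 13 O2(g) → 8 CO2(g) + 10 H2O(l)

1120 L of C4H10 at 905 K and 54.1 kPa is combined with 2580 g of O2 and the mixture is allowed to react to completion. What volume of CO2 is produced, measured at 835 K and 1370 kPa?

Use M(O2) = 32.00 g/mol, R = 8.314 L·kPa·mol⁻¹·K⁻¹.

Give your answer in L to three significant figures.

163 L

n(C4H10) = PV/RT = (54.1 × 1120) / (8.314 × 905) = 8.053 mol
n(O2) = 2580 / 32.00 = 80.62 mol
For 8.053 mol C4H10, stoichiometry requires (13/2) × 8.053 = 52.34 mol O2; 80.62 mol is available, so C4H10 is limiting.
n(CO2) = (8/2) × 8.053 = 32.21 mol
V(CO2) = nRT/P = 32.21 × 8.314 × 835 / 1370 = 163.2 L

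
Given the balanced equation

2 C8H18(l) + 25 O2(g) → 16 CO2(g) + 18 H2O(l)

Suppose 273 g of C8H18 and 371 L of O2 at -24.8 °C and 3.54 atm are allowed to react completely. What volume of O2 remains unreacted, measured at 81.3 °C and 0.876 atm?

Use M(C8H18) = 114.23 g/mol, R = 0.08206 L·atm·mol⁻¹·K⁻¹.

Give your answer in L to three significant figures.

n(C8H18) = 273 / 114.23 = 2.390 mol
n(O2) = PV/RT = (3.54 × 371) / (0.08206 × 248.35) = 64.44 mol
For 2.390 mol C8H18, stoichiometry requires (25/2) × 2.390 = 29.88 mol O2; 64.44 mol is available, so C8H18 is limiting.
n(O2) consumed = (25/2) × 2.390 = 29.88 mol; remaining = 64.44 − 29.88 = 34.56 mol
V(O2) = nRT/P = 34.56 × 0.08206 × 354.45 / 0.876 = 1148 L

1150 L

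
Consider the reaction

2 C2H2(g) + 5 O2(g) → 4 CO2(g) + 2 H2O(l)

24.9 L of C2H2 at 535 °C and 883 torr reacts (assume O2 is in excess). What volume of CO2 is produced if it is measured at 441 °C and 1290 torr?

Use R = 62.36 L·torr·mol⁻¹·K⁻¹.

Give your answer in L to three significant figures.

30.1 L

n(C2H2) = PV/RT = (883 × 24.9) / (62.36 × 808.15) = 0.4363 mol
n(CO2) = (4/2) × 0.4363 = 0.8726 mol
V = nRT/P = 0.8726 × 62.36 × 714.15 / 1290 = 30.12 L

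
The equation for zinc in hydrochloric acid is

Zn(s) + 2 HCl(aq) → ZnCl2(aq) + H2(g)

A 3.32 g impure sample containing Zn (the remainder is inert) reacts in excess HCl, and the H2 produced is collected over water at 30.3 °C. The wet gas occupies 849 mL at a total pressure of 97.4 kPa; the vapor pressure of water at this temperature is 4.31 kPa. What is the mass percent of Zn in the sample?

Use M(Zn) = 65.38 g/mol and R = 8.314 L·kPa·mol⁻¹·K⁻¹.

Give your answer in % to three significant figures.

P(H2) = 97.4 − 4.31 = 93.09 kPa
n(H2) = PV/RT = (93.09 × 0.8490) / (8.314 × 303.45) = 0.03133 mol
n(Zn) = (1/1) × 0.03133 = 0.03133 mol
m(Zn) = 0.03133 × 65.38 = 2.048 g
%Zn = 2.048 / 3.32 × 100 = 61.69%

61.7 %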